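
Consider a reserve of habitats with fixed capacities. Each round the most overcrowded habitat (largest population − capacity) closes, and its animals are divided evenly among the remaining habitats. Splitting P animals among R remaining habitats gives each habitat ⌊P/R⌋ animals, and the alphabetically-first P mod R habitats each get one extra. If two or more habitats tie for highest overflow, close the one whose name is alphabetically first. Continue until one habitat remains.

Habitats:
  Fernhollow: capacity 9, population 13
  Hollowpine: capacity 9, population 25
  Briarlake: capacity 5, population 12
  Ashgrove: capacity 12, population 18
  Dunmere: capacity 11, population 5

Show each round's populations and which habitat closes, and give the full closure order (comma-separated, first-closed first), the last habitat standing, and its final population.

Closure order: Hollowpine, Ashgrove, Briarlake, Fernhollow
Last habitat: Dunmere with 73 animals

Round 1: Ashgrove=18 Briarlake=12 Dunmere=5 Fernhollow=13 Hollowpine=25 → close Hollowpine (overflow 16)
  25÷4 = 6 each, +1 to first 1
Round 2: Ashgrove=25 Briarlake=18 Dunmere=11 Fernhollow=19 → close Ashgrove (overflow 13)
  25÷3 = 8 each, +1 to first 1
Round 3: Briarlake=27 Dunmere=19 Fernhollow=27 → close Briarlake (overflow 22)
  27÷2 = 13 each, +1 to first 1
Round 4: Dunmere=33 Fernhollow=40 → close Fernhollow (overflow 31)
  40÷1 = 40 each, +1 to first 0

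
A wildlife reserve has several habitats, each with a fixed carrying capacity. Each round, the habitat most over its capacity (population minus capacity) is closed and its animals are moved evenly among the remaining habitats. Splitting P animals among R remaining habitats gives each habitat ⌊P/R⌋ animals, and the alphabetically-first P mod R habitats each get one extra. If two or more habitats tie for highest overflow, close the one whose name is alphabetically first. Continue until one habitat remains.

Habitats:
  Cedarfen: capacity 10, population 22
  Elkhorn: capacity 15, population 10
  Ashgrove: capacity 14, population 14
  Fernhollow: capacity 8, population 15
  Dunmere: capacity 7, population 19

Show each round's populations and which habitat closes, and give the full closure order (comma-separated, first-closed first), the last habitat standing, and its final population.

Closure order: Cedarfen, Dunmere, Fernhollow, Ashgrove
Last habitat: Elkhorn with 80 animals

Round 1: Ashgrove=14 Cedarfen=22 Dunmere=19 Elkhorn=10 Fernhollow=15 → close Cedarfen (overflow 12)
  22÷4 = 5 each, +1 to first 2
Round 2: Ashgrove=20 Dunmere=25 Elkhorn=15 Fernhollow=20 → close Dunmere (overflow 18)
  25÷3 = 8 each, +1 to first 1
Round 3: Ashgrove=29 Elkhorn=23 Fernhollow=28 → close Fernhollow (overflow 20)
  28÷2 = 14 each, +1 to first 0
Round 4: Ashgrove=43 Elkhorn=37 → close Ashgrove (overflow 29)
  43÷1 = 43 each, +1 to first 0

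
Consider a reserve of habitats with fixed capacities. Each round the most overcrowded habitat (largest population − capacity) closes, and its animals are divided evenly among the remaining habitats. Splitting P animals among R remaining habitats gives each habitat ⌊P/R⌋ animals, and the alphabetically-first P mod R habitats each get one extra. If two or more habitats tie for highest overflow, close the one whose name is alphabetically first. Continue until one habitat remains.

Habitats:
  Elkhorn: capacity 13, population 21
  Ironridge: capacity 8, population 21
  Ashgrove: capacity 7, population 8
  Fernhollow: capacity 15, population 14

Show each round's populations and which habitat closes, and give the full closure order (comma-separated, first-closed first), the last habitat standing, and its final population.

Round 1: Ashgrove=8 Elkhorn=21 Fernhollow=14 Ironridge=21 → close Ironridge (overflow 13)
  21÷3 = 7 each, +1 to first 0
Round 2: Ashgrove=15 Elkhorn=28 Fernhollow=21 → close Elkhorn (overflow 15)
  28÷2 = 14 each, +1 to first 0
Round 3: Ashgrove=29 Fernhollow=35 → close Ashgrove (overflow 22)
  29÷1 = 29 each, +1 to first 0

Closure order: Ironridge, Elkhorn, Ashgrove
Last habitat: Fernhollow with 64 animals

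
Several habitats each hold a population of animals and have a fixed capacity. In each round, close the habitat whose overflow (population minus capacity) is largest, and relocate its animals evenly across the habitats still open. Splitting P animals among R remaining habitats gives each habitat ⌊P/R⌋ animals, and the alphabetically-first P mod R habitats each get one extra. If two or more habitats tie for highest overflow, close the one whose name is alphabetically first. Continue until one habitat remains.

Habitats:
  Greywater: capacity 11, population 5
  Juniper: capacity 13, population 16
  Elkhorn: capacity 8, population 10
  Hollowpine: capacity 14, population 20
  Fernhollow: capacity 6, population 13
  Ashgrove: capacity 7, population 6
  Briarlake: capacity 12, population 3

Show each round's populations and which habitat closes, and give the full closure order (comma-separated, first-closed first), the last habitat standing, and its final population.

Closure order: Fernhollow, Hollowpine, Juniper, Ashgrove, Elkhorn, Briarlake
Last habitat: Greywater with 73 animals

Round 1: Ashgrove=6 Briarlake=3 Elkhorn=10 Fernhollow=13 Greywater=5 Hollowpine=20 Juniper=16 → close Fernhollow (overflow 7)
  13÷6 = 2 each, +1 to first 1
Round 2: Ashgrove=9 Briarlake=5 Elkhorn=12 Greywater=7 Hollowpine=22 Juniper=18 → close Hollowpine (overflow 8)
  22÷5 = 4 each, +1 to first 2
Round 3: Ashgrove=14 Briarlake=10 Elkhorn=16 Greywater=11 Juniper=22 → close Juniper (overflow 9)
  22÷4 = 5 each, +1 to first 2
Round 4: Ashgrove=20 Briarlake=16 Elkhorn=21 Greywater=16 → close Ashgrove (overflow 13)
  20÷3 = 6 each, +1 to first 2
Round 5: Briarlake=23 Elkhorn=28 Greywater=22 → close Elkhorn (overflow 20)
  28÷2 = 14 each, +1 to first 0
Round 6: Briarlake=37 Greywater=36 → close Briarlake (overflow 25)
  37÷1 = 37 each, +1 to first 0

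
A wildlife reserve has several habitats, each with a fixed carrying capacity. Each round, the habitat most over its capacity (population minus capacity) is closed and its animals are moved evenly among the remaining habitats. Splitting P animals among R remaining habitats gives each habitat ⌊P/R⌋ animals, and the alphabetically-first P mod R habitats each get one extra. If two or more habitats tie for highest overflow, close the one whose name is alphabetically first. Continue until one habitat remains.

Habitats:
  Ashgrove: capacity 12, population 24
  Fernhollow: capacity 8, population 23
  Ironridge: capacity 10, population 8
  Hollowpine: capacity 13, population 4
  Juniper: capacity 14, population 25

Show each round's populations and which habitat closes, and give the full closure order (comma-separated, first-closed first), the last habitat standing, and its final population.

Closure order: Fernhollow, Ashgrove, Juniper, Ironridge
Last habitat: Hollowpine with 84 animals

Round 1: Ashgrove=24 Fernhollow=23 Hollowpine=4 Ironridge=8 Juniper=25 → close Fernhollow (overflow 15)
  23÷4 = 5 each, +1 to first 3
Round 2: Ashgrove=30 Hollowpine=10 Ironridge=14 Juniper=30 → close Ashgrove (overflow 18)
  30÷3 = 10 each, +1 to first 0
Round 3: Hollowpine=20 Ironridge=24 Juniper=40 → close Juniper (overflow 26)
  40÷2 = 20 each, +1 to first 0
Round 4: Hollowpine=40 Ironridge=44 → close Ironridge (overflow 34)
  44÷1 = 44 each, +1 to first 0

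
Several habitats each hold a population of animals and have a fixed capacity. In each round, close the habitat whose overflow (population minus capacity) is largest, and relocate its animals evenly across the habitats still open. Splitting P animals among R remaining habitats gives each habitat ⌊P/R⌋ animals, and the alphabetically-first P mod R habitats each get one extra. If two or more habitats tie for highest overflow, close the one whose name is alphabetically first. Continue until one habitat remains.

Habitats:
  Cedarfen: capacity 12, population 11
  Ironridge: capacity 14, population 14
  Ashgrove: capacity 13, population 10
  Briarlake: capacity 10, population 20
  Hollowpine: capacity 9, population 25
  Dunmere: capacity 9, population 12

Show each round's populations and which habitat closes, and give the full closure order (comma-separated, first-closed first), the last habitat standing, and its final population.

Round 1: Ashgrove=10 Briarlake=20 Cedarfen=11 Dunmere=12 Hollowpine=25 Ironridge=14 → close Hollowpine (overflow 16)
  25÷5 = 5 each, +1 to first 0
Round 2: Ashgrove=15 Briarlake=25 Cedarfen=16 Dunmere=17 Ironridge=19 → close Briarlake (overflow 15)
  25÷4 = 6 each, +1 to first 1
Round 3: Ashgrove=22 Cedarfen=22 Dunmere=23 Ironridge=25 → close Dunmere (overflow 14)
  23÷3 = 7 each, +1 to first 2
Round 4: Ashgrove=30 Cedarfen=30 Ironridge=32 → close Cedarfen (overflow 18)
  30÷2 = 15 each, +1 to first 0
Round 5: Ashgrove=45 Ironridge=47 → close Ironridge (overflow 33)
  47÷1 = 47 each, +1 to first 0

Closure order: Hollowpine, Briarlake, Dunmere, Cedarfen, Ironridge
Last habitat: Ashgrove with 92 animals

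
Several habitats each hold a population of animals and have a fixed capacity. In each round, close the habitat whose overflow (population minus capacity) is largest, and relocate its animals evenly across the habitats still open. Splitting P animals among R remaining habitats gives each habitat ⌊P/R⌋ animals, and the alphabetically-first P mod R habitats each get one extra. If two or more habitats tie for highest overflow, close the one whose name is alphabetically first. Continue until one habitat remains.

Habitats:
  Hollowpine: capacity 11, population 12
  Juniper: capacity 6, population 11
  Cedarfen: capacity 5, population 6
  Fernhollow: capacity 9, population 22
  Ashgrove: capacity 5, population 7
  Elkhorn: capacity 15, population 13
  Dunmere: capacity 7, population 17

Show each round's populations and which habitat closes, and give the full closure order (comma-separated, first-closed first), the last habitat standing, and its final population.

Closure order: Fernhollow, Dunmere, Juniper, Ashgrove, Cedarfen, Hollowpine
Last habitat: Elkhorn with 88 animals

Round 1: Ashgrove=7 Cedarfen=6 Dunmere=17 Elkhorn=13 Fernhollow=22 Hollowpine=12 Juniper=11 → close Fernhollow (overflow 13)
  22÷6 = 3 each, +1 to first 4
Round 2: Ashgrove=11 Cedarfen=10 Dunmere=21 Elkhorn=17 Hollowpine=15 Juniper=14 → close Dunmere (overflow 14)
  21÷5 = 4 each, +1 to first 1
Round 3: Ashgrove=16 Cedarfen=14 Elkhorn=21 Hollowpine=19 Juniper=18 → close Juniper (overflow 12)
  18÷4 = 4 each, +1 to first 2
Round 4: Ashgrove=21 Cedarfen=19 Elkhorn=25 Hollowpine=23 → close Ashgrove (overflow 16)
  21÷3 = 7 each, +1 to first 0
Round 5: Cedarfen=26 Elkhorn=32 Hollowpine=30 → close Cedarfen (overflow 21)
  26÷2 = 13 each, +1 to first 0
Round 6: Elkhorn=45 Hollowpine=43 → close Hollowpine (overflow 32)
  43÷1 = 43 each, +1 to first 0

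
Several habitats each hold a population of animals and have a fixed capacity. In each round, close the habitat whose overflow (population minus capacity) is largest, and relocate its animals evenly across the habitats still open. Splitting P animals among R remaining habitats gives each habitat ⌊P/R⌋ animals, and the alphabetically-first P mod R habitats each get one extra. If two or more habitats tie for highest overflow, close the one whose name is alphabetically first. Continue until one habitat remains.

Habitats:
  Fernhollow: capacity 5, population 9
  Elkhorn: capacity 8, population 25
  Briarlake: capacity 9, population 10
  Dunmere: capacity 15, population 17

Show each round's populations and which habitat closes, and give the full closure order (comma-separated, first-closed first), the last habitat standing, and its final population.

Closure order: Elkhorn, Fernhollow, Briarlake
Last habitat: Dunmere with 61 animals

Round 1: Briarlake=10 Dunmere=17 Elkhorn=25 Fernhollow=9 → close Elkhorn (overflow 17)
  25÷3 = 8 each, +1 to first 1
Round 2: Briarlake=19 Dunmere=25 Fernhollow=17 → close Fernhollow (overflow 12)
  17÷2 = 8 each, +1 to first 1
Round 3: Briarlake=28 Dunmere=33 → close Briarlake (overflow 19)
  28÷1 = 28 each, +1 to first 0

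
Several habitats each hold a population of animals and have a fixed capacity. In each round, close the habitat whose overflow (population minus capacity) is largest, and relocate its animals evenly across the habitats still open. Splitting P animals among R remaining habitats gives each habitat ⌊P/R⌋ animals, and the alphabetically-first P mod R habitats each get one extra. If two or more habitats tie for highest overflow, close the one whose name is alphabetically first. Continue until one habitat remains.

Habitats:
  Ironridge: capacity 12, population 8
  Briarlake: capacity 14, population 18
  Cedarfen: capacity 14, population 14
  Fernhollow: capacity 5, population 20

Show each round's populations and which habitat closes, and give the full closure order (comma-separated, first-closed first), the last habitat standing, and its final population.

Closure order: Fernhollow, Briarlake, Cedarfen
Last habitat: Ironridge with 60 animals

Round 1: Briarlake=18 Cedarfen=14 Fernhollow=20 Ironridge=8 → close Fernhollow (overflow 15)
  20÷3 = 6 each, +1 to first 2
Round 2: Briarlake=25 Cedarfen=21 Ironridge=14 → close Briarlake (overflow 11)
  25÷2 = 12 each, +1 to first 1
Round 3: Cedarfen=34 Ironridge=26 → close Cedarfen (overflow 20)
  34÷1 = 34 each, +1 to first 0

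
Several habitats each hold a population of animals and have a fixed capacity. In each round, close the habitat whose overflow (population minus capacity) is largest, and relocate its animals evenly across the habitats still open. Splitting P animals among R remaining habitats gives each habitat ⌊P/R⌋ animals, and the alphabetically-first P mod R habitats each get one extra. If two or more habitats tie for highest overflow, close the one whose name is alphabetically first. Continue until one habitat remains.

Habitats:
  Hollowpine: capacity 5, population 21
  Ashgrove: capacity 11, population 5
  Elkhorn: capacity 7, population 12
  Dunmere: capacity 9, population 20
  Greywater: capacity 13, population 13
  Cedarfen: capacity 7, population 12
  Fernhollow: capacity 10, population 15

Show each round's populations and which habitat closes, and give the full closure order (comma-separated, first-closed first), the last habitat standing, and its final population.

Closure order: Hollowpine, Dunmere, Cedarfen, Elkhorn, Fernhollow, Greywater
Last habitat: Ashgrove with 98 animals

Round 1: Ashgrove=5 Cedarfen=12 Dunmere=20 Elkhorn=12 Fernhollow=15 Greywater=13 Hollowpine=21 → close Hollowpine (overflow 16)
  21÷6 = 3 each, +1 to first 3
Round 2: Ashgrove=9 Cedarfen=16 Dunmere=24 Elkhorn=15 Fernhollow=18 Greywater=16 → close Dunmere (overflow 15)
  24÷5 = 4 each, +1 to first 4
Round 3: Ashgrove=14 Cedarfen=21 Elkhorn=20 Fernhollow=23 Greywater=20 → close Cedarfen (overflow 14)
  21÷4 = 5 each, +1 to first 1
Round 4: Ashgrove=20 Elkhorn=25 Fernhollow=28 Greywater=25 → close Elkhorn (overflow 18)
  25÷3 = 8 each, +1 to first 1
Round 5: Ashgrove=29 Fernhollow=36 Greywater=33 → close Fernhollow (overflow 26)
  36÷2 = 18 each, +1 to first 0
Round 6: Ashgrove=47 Greywater=51 → close Greywater (overflow 38)
  51÷1 = 51 each, +1 to first 0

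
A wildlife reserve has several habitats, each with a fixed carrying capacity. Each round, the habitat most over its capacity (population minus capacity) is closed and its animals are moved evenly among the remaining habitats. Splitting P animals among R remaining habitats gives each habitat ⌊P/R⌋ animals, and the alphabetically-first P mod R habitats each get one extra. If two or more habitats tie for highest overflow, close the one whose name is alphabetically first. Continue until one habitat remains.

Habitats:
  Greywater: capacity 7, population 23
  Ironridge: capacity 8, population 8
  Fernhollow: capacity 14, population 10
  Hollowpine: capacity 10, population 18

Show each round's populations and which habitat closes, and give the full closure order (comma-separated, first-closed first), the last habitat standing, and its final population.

Closure order: Greywater, Hollowpine, Ironridge
Last habitat: Fernhollow with 59 animals

Round 1: Fernhollow=10 Greywater=23 Hollowpine=18 Ironridge=8 → close Greywater (overflow 16)
  23÷3 = 7 each, +1 to first 2
Round 2: Fernhollow=18 Hollowpine=26 Ironridge=15 → close Hollowpine (overflow 16)
  26÷2 = 13 each, +1 to first 0
Round 3: Fernhollow=31 Ironridge=28 → close Ironridge (overflow 20)
  28÷1 = 28 each, +1 to first 0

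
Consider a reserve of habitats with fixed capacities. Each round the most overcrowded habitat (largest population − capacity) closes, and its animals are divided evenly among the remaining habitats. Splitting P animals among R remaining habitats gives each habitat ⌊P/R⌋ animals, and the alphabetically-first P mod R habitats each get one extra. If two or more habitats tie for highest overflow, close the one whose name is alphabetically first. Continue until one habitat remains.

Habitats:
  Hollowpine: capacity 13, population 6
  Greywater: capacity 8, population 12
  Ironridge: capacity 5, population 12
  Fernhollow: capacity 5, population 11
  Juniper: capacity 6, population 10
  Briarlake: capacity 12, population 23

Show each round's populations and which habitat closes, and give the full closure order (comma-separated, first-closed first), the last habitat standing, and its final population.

Round 1: Briarlake=23 Fernhollow=11 Greywater=12 Hollowpine=6 Ironridge=12 Juniper=10 → close Briarlake (overflow 11)
  23÷5 = 4 each, +1 to first 3
Round 2: Fernhollow=16 Greywater=17 Hollowpine=11 Ironridge=16 Juniper=14 → close Fernhollow (overflow 11)
  16÷4 = 4 each, +1 to first 0
Round 3: Greywater=21 Hollowpine=15 Ironridge=20 Juniper=18 → close Ironridge (overflow 15)
  20÷3 = 6 each, +1 to first 2
Round 4: Greywater=28 Hollowpine=22 Juniper=24 → close Greywater (overflow 20)
  28÷2 = 14 each, +1 to first 0
Round 5: Hollowpine=36 Juniper=38 → close Juniper (overflow 32)
  38÷1 = 38 each, +1 to first 0

Closure order: Briarlake, Fernhollow, Ironridge, Greywater, Juniper
Last habitat: Hollowpine with 74 animals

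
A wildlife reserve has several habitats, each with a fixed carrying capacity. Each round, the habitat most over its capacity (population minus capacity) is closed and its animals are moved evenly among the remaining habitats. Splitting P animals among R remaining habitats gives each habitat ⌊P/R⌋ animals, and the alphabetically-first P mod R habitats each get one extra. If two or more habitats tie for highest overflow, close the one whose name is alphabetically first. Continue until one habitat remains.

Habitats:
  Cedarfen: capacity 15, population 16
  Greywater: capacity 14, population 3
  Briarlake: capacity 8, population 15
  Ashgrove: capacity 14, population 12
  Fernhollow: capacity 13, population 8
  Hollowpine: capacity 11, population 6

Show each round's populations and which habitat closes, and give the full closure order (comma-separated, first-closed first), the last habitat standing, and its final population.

Round 1: Ashgrove=12 Briarlake=15 Cedarfen=16 Fernhollow=8 Greywater=3 Hollowpine=6 → close Briarlake (overflow 7)
  15÷5 = 3 each, +1 to first 0
Round 2: Ashgrove=15 Cedarfen=19 Fernhollow=11 Greywater=6 Hollowpine=9 → close Cedarfen (overflow 4)
  19÷4 = 4 each, +1 to first 3
Round 3: Ashgrove=20 Fernhollow=16 Greywater=11 Hollowpine=13 → close Ashgrove (overflow 6)
  20÷3 = 6 each, +1 to first 2
Round 4: Fernhollow=23 Greywater=18 Hollowpine=19 → close Fernhollow (overflow 10)
  23÷2 = 11 each, +1 to first 1
Round 5: Greywater=30 Hollowpine=30 → close Hollowpine (overflow 19)
  30÷1 = 30 each, +1 to first 0

Closure order: Briarlake, Cedarfen, Ashgrove, Fernhollow, Hollowpine
Last habitat: Greywater with 60 animals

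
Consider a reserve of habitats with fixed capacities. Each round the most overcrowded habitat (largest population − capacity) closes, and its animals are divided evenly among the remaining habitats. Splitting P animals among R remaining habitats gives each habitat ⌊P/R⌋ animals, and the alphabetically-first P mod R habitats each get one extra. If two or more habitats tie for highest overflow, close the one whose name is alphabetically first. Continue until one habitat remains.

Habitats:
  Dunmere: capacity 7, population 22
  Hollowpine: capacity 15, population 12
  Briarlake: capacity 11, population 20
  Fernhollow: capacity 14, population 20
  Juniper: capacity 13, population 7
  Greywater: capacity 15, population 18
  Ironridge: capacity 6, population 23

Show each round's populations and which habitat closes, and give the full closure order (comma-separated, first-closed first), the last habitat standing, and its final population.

Round 1: Briarlake=20 Dunmere=22 Fernhollow=20 Greywater=18 Hollowpine=12 Ironridge=23 Juniper=7 → close Ironridge (overflow 17)
  23÷6 = 3 each, +1 to first 5
Round 2: Briarlake=24 Dunmere=26 Fernhollow=24 Greywater=22 Hollowpine=16 Juniper=10 → close Dunmere (overflow 19)
  26÷5 = 5 each, +1 to first 1
Round 3: Briarlake=30 Fernhollow=29 Greywater=27 Hollowpine=21 Juniper=15 → close Briarlake (overflow 19)
  30÷4 = 7 each, +1 to first 2
Round 4: Fernhollow=37 Greywater=35 Hollowpine=28 Juniper=22 → close Fernhollow (overflow 23)
  37÷3 = 12 each, +1 to first 1
Round 5: Greywater=48 Hollowpine=40 Juniper=34 → close Greywater (overflow 33)
  48÷2 = 24 each, +1 to first 0
Round 6: Hollowpine=64 Juniper=58 → close Hollowpine (overflow 49)
  64÷1 = 64 each, +1 to first 0

Closure order: Ironridge, Dunmere, Briarlake, Fernhollow, Greywater, Hollowpine
Last habitat: Juniper with 122 animals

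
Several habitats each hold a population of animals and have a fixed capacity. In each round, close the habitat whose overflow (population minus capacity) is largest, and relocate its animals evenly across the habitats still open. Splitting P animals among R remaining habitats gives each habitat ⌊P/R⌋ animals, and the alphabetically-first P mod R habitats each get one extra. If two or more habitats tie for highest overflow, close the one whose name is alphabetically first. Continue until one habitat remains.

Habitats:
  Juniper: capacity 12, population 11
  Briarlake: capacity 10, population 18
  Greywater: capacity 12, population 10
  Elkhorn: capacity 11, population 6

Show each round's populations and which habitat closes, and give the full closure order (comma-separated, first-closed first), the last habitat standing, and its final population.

Round 1: Briarlake=18 Elkhorn=6 Greywater=10 Juniper=11 → close Briarlake (overflow 8)
  18÷3 = 6 each, +1 to first 0
Round 2: Elkhorn=12 Greywater=16 Juniper=17 → close Juniper (overflow 5)
  17÷2 = 8 each, +1 to first 1
Round 3: Elkhorn=21 Greywater=24 → close Greywater (overflow 12)
  24÷1 = 24 each, +1 to first 0

Closure order: Briarlake, Juniper, Greywater
Last habitat: Elkhorn with 45 animals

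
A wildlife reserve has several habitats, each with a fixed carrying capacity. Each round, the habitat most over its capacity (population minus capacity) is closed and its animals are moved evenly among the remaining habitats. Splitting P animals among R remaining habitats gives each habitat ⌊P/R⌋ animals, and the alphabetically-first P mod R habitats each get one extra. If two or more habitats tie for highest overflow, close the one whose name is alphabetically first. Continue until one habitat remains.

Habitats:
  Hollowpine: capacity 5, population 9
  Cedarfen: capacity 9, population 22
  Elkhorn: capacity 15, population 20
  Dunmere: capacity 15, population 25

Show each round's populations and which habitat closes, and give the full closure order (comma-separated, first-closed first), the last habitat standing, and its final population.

Round 1: Cedarfen=22 Dunmere=25 Elkhorn=20 Hollowpine=9 → close Cedarfen (overflow 13)
  22÷3 = 7 each, +1 to first 1
Round 2: Dunmere=33 Elkhorn=27 Hollowpine=16 → close Dunmere (overflow 18)
  33÷2 = 16 each, +1 to first 1
Round 3: Elkhorn=44 Hollowpine=32 → close Elkhorn (overflow 29)
  44÷1 = 44 each, +1 to first 0

Closure order: Cedarfen, Dunmere, Elkhorn
Last habitat: Hollowpine with 76 animals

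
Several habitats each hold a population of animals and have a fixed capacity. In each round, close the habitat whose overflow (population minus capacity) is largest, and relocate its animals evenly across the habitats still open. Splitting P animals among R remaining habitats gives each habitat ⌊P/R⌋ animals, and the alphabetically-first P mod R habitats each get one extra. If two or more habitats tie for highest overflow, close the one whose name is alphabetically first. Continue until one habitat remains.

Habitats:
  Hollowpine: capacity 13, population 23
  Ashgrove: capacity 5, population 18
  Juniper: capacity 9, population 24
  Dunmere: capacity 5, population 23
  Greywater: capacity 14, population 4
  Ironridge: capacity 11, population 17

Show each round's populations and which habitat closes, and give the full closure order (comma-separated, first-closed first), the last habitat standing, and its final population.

Round 1: Ashgrove=18 Dunmere=23 Greywater=4 Hollowpine=23 Ironridge=17 Juniper=24 → close Dunmere (overflow 18)
  23÷5 = 4 each, +1 to first 3
Round 2: Ashgrove=23 Greywater=9 Hollowpine=28 Ironridge=21 Juniper=28 → close Juniper (overflow 19)
  28÷4 = 7 each, +1 to first 0
Round 3: Ashgrove=30 Greywater=16 Hollowpine=35 Ironridge=28 → close Ashgrove (overflow 25)
  30÷3 = 10 each, +1 to first 0
Round 4: Greywater=26 Hollowpine=45 Ironridge=38 → close Hollowpine (overflow 32)
  45÷2 = 22 each, +1 to first 1
Round 5: Greywater=49 Ironridge=60 → close Ironridge (overflow 49)
  60÷1 = 60 each, +1 to first 0

Closure order: Dunmere, Juniper, Ashgrove, Hollowpine, Ironridge
Last habitat: Greywater with 109 animals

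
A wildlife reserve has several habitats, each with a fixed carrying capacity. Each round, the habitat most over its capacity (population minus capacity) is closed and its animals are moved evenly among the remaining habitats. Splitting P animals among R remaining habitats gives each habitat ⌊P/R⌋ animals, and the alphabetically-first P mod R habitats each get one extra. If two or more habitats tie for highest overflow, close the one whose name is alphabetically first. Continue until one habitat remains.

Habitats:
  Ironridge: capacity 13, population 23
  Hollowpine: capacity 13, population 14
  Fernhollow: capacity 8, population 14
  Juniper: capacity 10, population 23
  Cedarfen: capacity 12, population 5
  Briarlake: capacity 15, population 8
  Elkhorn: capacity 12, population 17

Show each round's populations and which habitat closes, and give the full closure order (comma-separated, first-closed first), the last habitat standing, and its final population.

Closure order: Juniper, Ironridge, Fernhollow, Elkhorn, Hollowpine, Briarlake
Last habitat: Cedarfen with 104 animals

Round 1: Briarlake=8 Cedarfen=5 Elkhorn=17 Fernhollow=14 Hollowpine=14 Ironridge=23 Juniper=23 → close Juniper (overflow 13)
  23÷6 = 3 each, +1 to first 5
Round 2: Briarlake=12 Cedarfen=9 Elkhorn=21 Fernhollow=18 Hollowpine=18 Ironridge=26 → close Ironridge (overflow 13)
  26÷5 = 5 each, +1 to first 1
Round 3: Briarlake=18 Cedarfen=14 Elkhorn=26 Fernhollow=23 Hollowpine=23 → close Fernhollow (overflow 15)
  23÷4 = 5 each, +1 to first 3
Round 4: Briarlake=24 Cedarfen=20 Elkhorn=32 Hollowpine=28 → close Elkhorn (overflow 20)
  32÷3 = 10 each, +1 to first 2
Round 5: Briarlake=35 Cedarfen=31 Hollowpine=38 → close Hollowpine (overflow 25)
  38÷2 = 19 each, +1 to first 0
Round 6: Briarlake=54 Cedarfen=50 → close Briarlake (overflow 39)
  54÷1 = 54 each, +1 to first 0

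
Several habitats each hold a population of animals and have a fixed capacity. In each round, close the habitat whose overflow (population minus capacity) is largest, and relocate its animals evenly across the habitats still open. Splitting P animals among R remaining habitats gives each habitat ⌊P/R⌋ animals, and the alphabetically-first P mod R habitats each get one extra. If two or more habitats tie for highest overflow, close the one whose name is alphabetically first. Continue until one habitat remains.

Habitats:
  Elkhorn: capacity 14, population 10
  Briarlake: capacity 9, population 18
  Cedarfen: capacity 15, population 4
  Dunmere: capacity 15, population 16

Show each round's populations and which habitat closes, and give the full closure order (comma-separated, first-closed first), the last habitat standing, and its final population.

Round 1: Briarlake=18 Cedarfen=4 Dunmere=16 Elkhorn=10 → close Briarlake (overflow 9)
  18÷3 = 6 each, +1 to first 0
Round 2: Cedarfen=10 Dunmere=22 Elkhorn=16 → close Dunmere (overflow 7)
  22÷2 = 11 each, +1 to first 0
Round 3: Cedarfen=21 Elkhorn=27 → close Elkhorn (overflow 13)
  27÷1 = 27 each, +1 to first 0

Closure order: Briarlake, Dunmere, Elkhorn
Last habitat: Cedarfen with 48 animals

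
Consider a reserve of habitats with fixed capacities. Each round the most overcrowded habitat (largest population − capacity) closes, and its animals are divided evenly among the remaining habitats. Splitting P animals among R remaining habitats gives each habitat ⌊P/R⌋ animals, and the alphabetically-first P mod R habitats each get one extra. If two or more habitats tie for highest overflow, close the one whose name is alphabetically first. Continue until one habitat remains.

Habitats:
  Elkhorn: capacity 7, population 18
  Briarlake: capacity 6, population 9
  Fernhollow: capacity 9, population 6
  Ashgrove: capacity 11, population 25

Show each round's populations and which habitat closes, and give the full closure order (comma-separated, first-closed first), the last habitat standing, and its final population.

Closure order: Ashgrove, Elkhorn, Briarlake
Last habitat: Fernhollow with 58 animals

Round 1: Ashgrove=25 Briarlake=9 Elkhorn=18 Fernhollow=6 → close Ashgrove (overflow 14)
  25÷3 = 8 each, +1 to first 1
Round 2: Briarlake=18 Elkhorn=26 Fernhollow=14 → close Elkhorn (overflow 19)
  26÷2 = 13 each, +1 to first 0
Round 3: Briarlake=31 Fernhollow=27 → close Briarlake (overflow 25)
  31÷1 = 31 each, +1 to first 0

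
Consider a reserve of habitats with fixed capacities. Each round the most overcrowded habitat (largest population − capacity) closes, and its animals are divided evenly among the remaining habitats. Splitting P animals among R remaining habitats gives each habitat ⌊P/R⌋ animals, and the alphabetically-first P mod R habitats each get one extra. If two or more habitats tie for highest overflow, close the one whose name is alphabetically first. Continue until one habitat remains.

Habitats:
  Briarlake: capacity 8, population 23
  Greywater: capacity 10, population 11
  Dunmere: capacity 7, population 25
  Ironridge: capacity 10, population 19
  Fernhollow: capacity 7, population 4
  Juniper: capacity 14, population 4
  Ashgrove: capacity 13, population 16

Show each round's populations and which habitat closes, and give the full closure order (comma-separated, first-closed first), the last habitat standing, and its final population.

Closure order: Dunmere, Briarlake, Ironridge, Ashgrove, Greywater, Fernhollow
Last habitat: Juniper with 102 animals

Round 1: Ashgrove=16 Briarlake=23 Dunmere=25 Fernhollow=4 Greywater=11 Ironridge=19 Juniper=4 → close Dunmere (overflow 18)
  25÷6 = 4 each, +1 to first 1
Round 2: Ashgrove=21 Briarlake=27 Fernhollow=8 Greywater=15 Ironridge=23 Juniper=8 → close Briarlake (overflow 19)
  27÷5 = 5 each, +1 to first 2
Round 3: Ashgrove=27 Fernhollow=14 Greywater=20 Ironridge=28 Juniper=13 → close Ironridge (overflow 18)
  28÷4 = 7 each, +1 to first 0
Round 4: Ashgrove=34 Fernhollow=21 Greywater=27 Juniper=20 → close Ashgrove (overflow 21)
  34÷3 = 11 each, +1 to first 1
Round 5: Fernhollow=33 Greywater=38 Juniper=31 → close Greywater (overflow 28)
  38÷2 = 19 each, +1 to first 0
Round 6: Fernhollow=52 Juniper=50 → close Fernhollow (overflow 45)
  52÷1 = 52 each, +1 to first 0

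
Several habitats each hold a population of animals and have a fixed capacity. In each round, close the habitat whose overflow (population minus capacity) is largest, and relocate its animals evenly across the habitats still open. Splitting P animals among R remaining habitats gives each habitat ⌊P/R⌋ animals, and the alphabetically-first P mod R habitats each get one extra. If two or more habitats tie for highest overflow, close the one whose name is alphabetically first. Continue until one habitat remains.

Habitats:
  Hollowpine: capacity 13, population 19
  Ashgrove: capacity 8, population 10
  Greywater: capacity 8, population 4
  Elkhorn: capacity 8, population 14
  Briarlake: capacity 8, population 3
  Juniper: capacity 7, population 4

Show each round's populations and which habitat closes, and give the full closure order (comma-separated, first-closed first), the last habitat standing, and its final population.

Closure order: Elkhorn, Hollowpine, Ashgrove, Briarlake, Greywater
Last habitat: Juniper with 54 animals

Round 1: Ashgrove=10 Briarlake=3 Elkhorn=14 Greywater=4 Hollowpine=19 Juniper=4 → close Elkhorn (overflow 6)
  14÷5 = 2 each, +1 to first 4
Round 2: Ashgrove=13 Briarlake=6 Greywater=7 Hollowpine=22 Juniper=6 → close Hollowpine (overflow 9)
  22÷4 = 5 each, +1 to first 2
Round 3: Ashgrove=19 Briarlake=12 Greywater=12 Juniper=11 → close Ashgrove (overflow 11)
  19÷3 = 6 each, +1 to first 1
Round 4: Briarlake=19 Greywater=18 Juniper=17 → close Briarlake (overflow 11)
  19÷2 = 9 each, +1 to first 1
Round 5: Greywater=28 Juniper=26 → close Greywater (overflow 20)
  28÷1 = 28 each, +1 to first 0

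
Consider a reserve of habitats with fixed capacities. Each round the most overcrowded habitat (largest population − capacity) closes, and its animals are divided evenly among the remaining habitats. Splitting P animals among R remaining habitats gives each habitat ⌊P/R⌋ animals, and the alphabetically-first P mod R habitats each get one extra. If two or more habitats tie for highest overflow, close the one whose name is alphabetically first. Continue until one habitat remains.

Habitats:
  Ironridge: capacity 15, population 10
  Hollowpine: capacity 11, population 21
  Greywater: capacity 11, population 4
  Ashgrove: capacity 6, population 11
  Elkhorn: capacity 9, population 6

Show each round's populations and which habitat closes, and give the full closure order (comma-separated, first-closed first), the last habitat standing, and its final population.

Closure order: Hollowpine, Ashgrove, Elkhorn, Greywater
Last habitat: Ironridge with 52 animals

Round 1: Ashgrove=11 Elkhorn=6 Greywater=4 Hollowpine=21 Ironridge=10 → close Hollowpine (overflow 10)
  21÷4 = 5 each, +1 to first 1
Round 2: Ashgrove=17 Elkhorn=11 Greywater=9 Ironridge=15 → close Ashgrove (overflow 11)
  17÷3 = 5 each, +1 to first 2
Round 3: Elkhorn=17 Greywater=15 Ironridge=20 → close Elkhorn (overflow 8)
  17÷2 = 8 each, +1 to first 1
Round 4: Greywater=24 Ironridge=28 → close Greywater (overflow 13)
  24÷1 = 24 each, +1 to first 0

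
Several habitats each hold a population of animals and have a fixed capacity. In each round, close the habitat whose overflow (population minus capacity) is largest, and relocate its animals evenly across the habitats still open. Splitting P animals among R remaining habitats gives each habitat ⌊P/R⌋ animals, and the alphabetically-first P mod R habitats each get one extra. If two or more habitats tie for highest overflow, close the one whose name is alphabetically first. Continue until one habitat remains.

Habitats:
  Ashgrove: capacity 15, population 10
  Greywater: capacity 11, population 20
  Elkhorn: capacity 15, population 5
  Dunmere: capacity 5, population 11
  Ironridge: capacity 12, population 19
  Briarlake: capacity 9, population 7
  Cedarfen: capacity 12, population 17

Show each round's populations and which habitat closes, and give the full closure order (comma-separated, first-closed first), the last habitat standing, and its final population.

Round 1: Ashgrove=10 Briarlake=7 Cedarfen=17 Dunmere=11 Elkhorn=5 Greywater=20 Ironridge=19 → close Greywater (overflow 9)
  20÷6 = 3 each, +1 to first 2
Round 2: Ashgrove=14 Briarlake=11 Cedarfen=20 Dunmere=14 Elkhorn=8 Ironridge=22 → close Ironridge (overflow 10)
  22÷5 = 4 each, +1 to first 2
Round 3: Ashgrove=19 Briarlake=16 Cedarfen=24 Dunmere=18 Elkhorn=12 → close Dunmere (overflow 13)
  18÷4 = 4 each, +1 to first 2
Round 4: Ashgrove=24 Briarlake=21 Cedarfen=28 Elkhorn=16 → close Cedarfen (overflow 16)
  28÷3 = 9 each, +1 to first 1
Round 5: Ashgrove=34 Briarlake=30 Elkhorn=25 → close Briarlake (overflow 21)
  30÷2 = 15 each, +1 to first 0
Round 6: Ashgrove=49 Elkhorn=40 → close Ashgrove (overflow 34)
  49÷1 = 49 each, +1 to first 0

Closure order: Greywater, Ironridge, Dunmere, Cedarfen, Briarlake, Ashgrove
Last habitat: Elkhorn with 89 animals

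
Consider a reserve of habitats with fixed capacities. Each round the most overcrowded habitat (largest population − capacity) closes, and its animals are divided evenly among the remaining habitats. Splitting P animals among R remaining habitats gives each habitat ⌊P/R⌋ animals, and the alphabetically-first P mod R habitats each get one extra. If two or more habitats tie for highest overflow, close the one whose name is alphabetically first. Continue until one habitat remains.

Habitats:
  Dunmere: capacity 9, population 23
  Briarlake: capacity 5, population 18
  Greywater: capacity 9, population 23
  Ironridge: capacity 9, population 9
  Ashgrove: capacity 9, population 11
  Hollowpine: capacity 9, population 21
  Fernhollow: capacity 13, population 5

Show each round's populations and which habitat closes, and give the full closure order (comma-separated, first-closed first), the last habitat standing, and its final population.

Round 1: Ashgrove=11 Briarlake=18 Dunmere=23 Fernhollow=5 Greywater=23 Hollowpine=21 Ironridge=9 → close Dunmere (overflow 14)
  23÷6 = 3 each, +1 to first 5
Round 2: Ashgrove=15 Briarlake=22 Fernhollow=9 Greywater=27 Hollowpine=25 Ironridge=12 → close Greywater (overflow 18)
  27÷5 = 5 each, +1 to first 2
Round 3: Ashgrove=21 Briarlake=28 Fernhollow=14 Hollowpine=30 Ironridge=17 → close Briarlake (overflow 23)
  28÷4 = 7 each, +1 to first 0
Round 4: Ashgrove=28 Fernhollow=21 Hollowpine=37 Ironridge=24 → close Hollowpine (overflow 28)
  37÷3 = 12 each, +1 to first 1
Round 5: Ashgrove=41 Fernhollow=33 Ironridge=36 → close Ashgrove (overflow 32)
  41÷2 = 20 each, +1 to first 1
Round 6: Fernhollow=54 Ironridge=56 → close Ironridge (overflow 47)
  56÷1 = 56 each, +1 to first 0

Closure order: Dunmere, Greywater, Briarlake, Hollowpine, Ashgrove, Ironridge
Last habitat: Fernhollow with 110 animals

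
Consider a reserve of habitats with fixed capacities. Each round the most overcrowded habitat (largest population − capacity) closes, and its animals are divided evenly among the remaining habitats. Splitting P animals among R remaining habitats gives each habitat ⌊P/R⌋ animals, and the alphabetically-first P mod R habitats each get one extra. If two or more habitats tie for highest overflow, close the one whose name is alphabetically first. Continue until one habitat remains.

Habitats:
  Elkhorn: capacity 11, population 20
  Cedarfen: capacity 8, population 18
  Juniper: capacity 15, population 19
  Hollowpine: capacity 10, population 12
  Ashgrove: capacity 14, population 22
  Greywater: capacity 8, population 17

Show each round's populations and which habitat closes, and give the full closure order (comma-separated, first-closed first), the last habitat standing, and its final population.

Round 1: Ashgrove=22 Cedarfen=18 Elkhorn=20 Greywater=17 Hollowpine=12 Juniper=19 → close Cedarfen (overflow 10)
  18÷5 = 3 each, +1 to first 3
Round 2: Ashgrove=26 Elkhorn=24 Greywater=21 Hollowpine=15 Juniper=22 → close Elkhorn (overflow 13)
  24÷4 = 6 each, +1 to first 0
Round 3: Ashgrove=32 Greywater=27 Hollowpine=21 Juniper=28 → close Greywater (overflow 19)
  27÷3 = 9 each, +1 to first 0
Round 4: Ashgrove=41 Hollowpine=30 Juniper=37 → close Ashgrove (overflow 27)
  41÷2 = 20 each, +1 to first 1
Round 5: Hollowpine=51 Juniper=57 → close Juniper (overflow 42)
  57÷1 = 57 each, +1 to first 0

Closure order: Cedarfen, Elkhorn, Greywater, Ashgrove, Juniper
Last habitat: Hollowpine with 108 animals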